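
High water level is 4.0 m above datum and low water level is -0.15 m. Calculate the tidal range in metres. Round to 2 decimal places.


Tidal range = High water - Low water
Tidal range = 4.0 - (-0.15)
Tidal range = 4.15 m

4.15


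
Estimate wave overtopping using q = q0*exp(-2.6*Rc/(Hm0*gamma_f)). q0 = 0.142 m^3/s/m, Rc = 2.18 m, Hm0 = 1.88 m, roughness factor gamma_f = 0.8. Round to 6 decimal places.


q = q0 * exp(-2.6 * Rc / (Hm0 * gamma_f))
Exponent = -2.6 * 2.18 / (1.88 * 0.8)
= -2.6 * 2.18 / 1.5040
= -3.768617
exp(-3.768617) = 0.023084
q = 0.142 * 0.023084
q = 0.003278 m^3/s/m

0.003278


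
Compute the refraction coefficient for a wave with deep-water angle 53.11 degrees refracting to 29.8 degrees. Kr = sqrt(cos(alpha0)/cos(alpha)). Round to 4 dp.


Kr = sqrt(cos(alpha0) / cos(alpha))
cos(53.11) = 0.600281
cos(29.8) = 0.867765
Kr = sqrt(0.600281 / 0.867765)
Kr = sqrt(0.691754)
Kr = 0.8317

0.8317


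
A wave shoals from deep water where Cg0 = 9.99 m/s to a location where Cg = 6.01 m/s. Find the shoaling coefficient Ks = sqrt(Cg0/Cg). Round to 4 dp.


Ks = sqrt(Cg0 / Cg)
Ks = sqrt(9.99 / 6.01)
Ks = sqrt(1.6622)
Ks = 1.2893

1.2893


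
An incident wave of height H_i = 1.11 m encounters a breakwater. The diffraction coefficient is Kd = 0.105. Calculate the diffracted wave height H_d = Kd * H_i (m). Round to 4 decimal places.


H_d = Kd * H_i
H_d = 0.105 * 1.11
H_d = 0.1166 m

0.1166


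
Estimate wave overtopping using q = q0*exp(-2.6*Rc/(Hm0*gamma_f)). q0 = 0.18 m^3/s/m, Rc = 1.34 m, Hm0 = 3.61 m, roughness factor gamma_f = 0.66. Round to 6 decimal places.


q = q0 * exp(-2.6 * Rc / (Hm0 * gamma_f))
Exponent = -2.6 * 1.34 / (3.61 * 0.66)
= -2.6 * 1.34 / 2.3826
= -1.462268
exp(-1.462268) = 0.231710
q = 0.18 * 0.231710
q = 0.041708 m^3/s/m

0.041708


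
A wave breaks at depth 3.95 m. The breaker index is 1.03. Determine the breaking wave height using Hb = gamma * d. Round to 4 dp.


Hb = gamma * d
Hb = 1.03 * 3.95
Hb = 4.0685 m

4.0685


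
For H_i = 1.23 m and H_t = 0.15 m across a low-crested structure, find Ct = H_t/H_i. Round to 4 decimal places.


Ct = H_t / H_i
Ct = 0.15 / 1.23
Ct = 0.1220

0.1220


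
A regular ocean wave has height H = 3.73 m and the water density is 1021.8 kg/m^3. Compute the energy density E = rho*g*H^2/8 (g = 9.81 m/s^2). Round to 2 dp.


E = (1/8) * rho * g * H^2
E = (1/8) * 1021.8 * 9.81 * 3.73^2
E = 0.125 * 1021.8 * 9.81 * 13.9129
E = 17432.62 J/m^2

17432.62


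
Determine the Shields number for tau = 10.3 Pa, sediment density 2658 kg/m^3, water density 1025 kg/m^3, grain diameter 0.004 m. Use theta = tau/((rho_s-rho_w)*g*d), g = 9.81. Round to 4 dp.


theta = tau / ((rho_s - rho_w) * g * d)
rho_s - rho_w = 2658 - 1025 = 1633
Denominator = 1633 * 9.81 * 0.004 = 64.078920
theta = 10.3 / 64.078920
theta = 0.1607

0.1607


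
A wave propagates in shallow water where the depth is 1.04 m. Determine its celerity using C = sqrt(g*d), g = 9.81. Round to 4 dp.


Using the shallow-water approximation:
C = sqrt(g * d) = sqrt(9.81 * 1.04)
C = sqrt(10.2024)
C = 3.1941 m/s

3.1941


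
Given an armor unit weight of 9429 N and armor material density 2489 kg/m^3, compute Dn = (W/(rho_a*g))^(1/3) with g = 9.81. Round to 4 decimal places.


V = W / (rho_a * g)
V = 9429 / (2489 * 9.81)
V = 9429 / 24417.09
V = 0.386164 m^3
Dn = V^(1/3) = 0.386164^(1/3)
Dn = 0.7282 m

0.7282


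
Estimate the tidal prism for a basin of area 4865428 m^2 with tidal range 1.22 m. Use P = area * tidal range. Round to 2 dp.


Tidal prism = Area * Tidal range
P = 4865428 * 1.22
P = 5935822.16 m^3

5935822.16


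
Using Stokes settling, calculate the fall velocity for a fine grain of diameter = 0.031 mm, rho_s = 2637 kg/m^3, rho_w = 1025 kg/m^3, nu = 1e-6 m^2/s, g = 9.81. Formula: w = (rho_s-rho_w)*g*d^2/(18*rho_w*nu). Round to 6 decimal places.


w = (rho_s - rho_w) * g * d^2 / (18 * rho_w * nu)
d = 0.031 mm = 0.000031 m
rho_s - rho_w = 2637 - 1025 = 1612
Numerator = 1612 * 9.81 * (0.000031)^2 = 0.000015196985
Denominator = 18 * 1025 * 1e-6 = 0.018450
w = 0.000824 m/s

0.000824


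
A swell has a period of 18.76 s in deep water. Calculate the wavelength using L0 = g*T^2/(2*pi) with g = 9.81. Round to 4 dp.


L0 = g * T^2 / (2 * pi)
L0 = 9.81 * 18.76^2 / (2 * pi)
L0 = 9.81 * 351.9376 / 6.28319
L0 = 3452.5079 / 6.28319
L0 = 549.4837 m

549.4837


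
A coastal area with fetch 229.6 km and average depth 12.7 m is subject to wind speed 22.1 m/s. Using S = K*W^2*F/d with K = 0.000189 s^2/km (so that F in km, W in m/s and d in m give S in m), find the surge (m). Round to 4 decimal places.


S = K * W^2 * F / d
W^2 = 22.1^2 = 488.41
S = 0.000189 * 488.41 * 229.6 / 12.7
Numerator = 0.000189 * 488.41 * 229.6 = 21.194259
S = 21.194259 / 12.7 = 1.6688 m

1.6688


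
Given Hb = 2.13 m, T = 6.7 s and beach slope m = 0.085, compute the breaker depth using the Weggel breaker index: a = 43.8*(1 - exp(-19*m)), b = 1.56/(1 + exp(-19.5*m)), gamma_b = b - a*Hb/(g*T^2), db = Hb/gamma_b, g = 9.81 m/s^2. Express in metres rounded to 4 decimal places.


a = 43.8 * (1 - exp(-19 * m))
exp(-19 * 0.085) = exp(-1.6150) = 0.198891
a = 43.8 * (1 - 0.198891) = 35.088589
b = 1.56 / (1 + exp(-19.5 * m))
exp(-19.5 * 0.085) = exp(-1.6575) = 0.190615
b = 1.56 / (1 + 0.190615) = 1.310247
Hb / (g * T^2) = 2.13 / (9.81 * 6.7^2) = 2.13 / 440.3709 = 0.00483683
gamma_b = b - a * Hb/(g*T^2) = 1.310247 - 35.088589 * 0.00483683 = 1.140530
db = Hb / gamma_b = 2.13 / 1.140530
db = 1.8676 m

1.8676


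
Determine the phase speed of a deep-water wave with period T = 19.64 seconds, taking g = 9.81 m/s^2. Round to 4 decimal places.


We use the deep-water celerity formula:
C = g * T / (2 * pi)
C = 9.81 * 19.64 / (2 * 3.14159...)
C = 192.668400 / 6.283185
C = 30.6641 m/s

30.6641


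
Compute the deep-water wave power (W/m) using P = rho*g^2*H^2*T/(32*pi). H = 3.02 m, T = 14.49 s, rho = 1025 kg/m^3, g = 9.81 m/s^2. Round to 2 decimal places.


P = rho * g^2 * H^2 * T / (32 * pi)
P = 1025 * 9.81^2 * 3.02^2 * 14.49 / (32 * pi)
P = 1025 * 96.2361 * 9.1204 * 14.49 / 100.53096
P = 129671.43 W/m

129671.43


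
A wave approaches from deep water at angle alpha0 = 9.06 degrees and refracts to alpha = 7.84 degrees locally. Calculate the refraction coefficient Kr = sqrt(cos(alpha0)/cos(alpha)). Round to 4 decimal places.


Kr = sqrt(cos(alpha0) / cos(alpha))
cos(9.06) = 0.987524
cos(7.84) = 0.990653
Kr = sqrt(0.987524 / 0.990653)
Kr = sqrt(0.996842)
Kr = 0.9984

0.9984


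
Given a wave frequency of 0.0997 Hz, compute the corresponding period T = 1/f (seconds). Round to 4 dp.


T = 1 / f
T = 1 / 0.0997
T = 10.0301 s

10.0301


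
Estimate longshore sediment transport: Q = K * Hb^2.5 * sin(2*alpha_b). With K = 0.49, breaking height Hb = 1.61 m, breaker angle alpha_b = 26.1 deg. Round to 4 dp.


Q = K * Hb^2.5 * sin(2 * alpha_b)
Hb^2.5 = 1.61^2.5 = 3.289006
sin(2 * 26.1) = sin(52.2) = 0.790155
Q = 0.49 * 3.289006 * 0.790155
Q = 1.2734 m^3/s

1.2734


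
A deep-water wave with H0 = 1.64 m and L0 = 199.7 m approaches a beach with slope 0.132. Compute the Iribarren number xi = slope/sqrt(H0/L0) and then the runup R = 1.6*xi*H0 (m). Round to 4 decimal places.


xi = slope / sqrt(H0/L0)
H0/L0 = 1.64/199.7 = 0.008212
sqrt(0.008212) = 0.090622
xi = 0.132 / 0.090622 = 1.456602
R = 1.6 * xi * H0 = 1.6 * 1.456602 * 1.64
R = 3.8221 m

3.8221


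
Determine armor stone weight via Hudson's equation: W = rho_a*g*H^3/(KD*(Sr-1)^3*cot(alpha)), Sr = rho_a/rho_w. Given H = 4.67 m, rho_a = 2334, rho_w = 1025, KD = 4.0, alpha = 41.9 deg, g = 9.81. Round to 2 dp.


Sr = rho_a / rho_w = 2334 / 1025 = 2.277073
(Sr - 1) = 1.277073
(Sr - 1)^3 = 2.082799
cot(41.9) = 1 / tan(41.9) = 1 / 0.897249 = 1.114518
Numerator = 2334 * 9.81 * 4.67^3 = 2331956.8001
Denominator = 4.0 * 2.082799 * 1.114518 = 9.285269
W = 2331956.8001 / 9.285269
W = 251145.84 N

251145.84


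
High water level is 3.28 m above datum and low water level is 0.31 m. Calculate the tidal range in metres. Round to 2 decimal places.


Tidal range = High water - Low water
Tidal range = 3.28 - (0.31)
Tidal range = 2.97 m

2.97


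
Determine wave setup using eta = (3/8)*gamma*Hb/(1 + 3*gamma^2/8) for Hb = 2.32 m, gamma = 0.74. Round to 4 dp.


eta = (3/8) * gamma * Hb / (1 + 3*gamma^2/8)
Numerator = (3/8) * 0.74 * 2.32 = 0.643800
Denominator = 1 + 3*0.74^2/8 = 1 + 0.205350 = 1.205350
eta = 0.643800 / 1.205350
eta = 0.5341 m

0.5341


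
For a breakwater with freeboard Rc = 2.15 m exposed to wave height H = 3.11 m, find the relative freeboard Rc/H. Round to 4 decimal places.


Relative freeboard = Rc / H
= 2.15 / 3.11
= 0.6913

0.6913


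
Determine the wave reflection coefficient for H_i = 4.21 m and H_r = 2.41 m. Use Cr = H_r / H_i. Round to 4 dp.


Cr = H_r / H_i
Cr = 2.41 / 4.21
Cr = 0.5724

0.5724


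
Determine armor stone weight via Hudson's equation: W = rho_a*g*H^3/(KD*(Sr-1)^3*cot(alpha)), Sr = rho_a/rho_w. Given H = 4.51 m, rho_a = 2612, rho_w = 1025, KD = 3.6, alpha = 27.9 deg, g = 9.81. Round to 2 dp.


Sr = rho_a / rho_w = 2612 / 1025 = 2.548293
(Sr - 1) = 1.548293
(Sr - 1)^3 = 3.711583
cot(27.9) = 1 / tan(27.9) = 1 / 0.529473 = 1.888671
Numerator = 2612 * 9.81 * 4.51^3 = 2350562.5125
Denominator = 3.6 * 3.711583 * 1.888671 = 25.235858
W = 2350562.5125 / 25.235858
W = 93143.75 N

93143.75


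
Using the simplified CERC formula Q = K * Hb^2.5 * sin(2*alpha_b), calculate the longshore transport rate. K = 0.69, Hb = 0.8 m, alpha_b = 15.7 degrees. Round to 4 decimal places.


Q = K * Hb^2.5 * sin(2 * alpha_b)
Hb^2.5 = 0.8^2.5 = 0.572433
sin(2 * 15.7) = sin(31.4) = 0.521010
Q = 0.69 * 0.572433 * 0.521010
Q = 0.2058 m^3/s

0.2058


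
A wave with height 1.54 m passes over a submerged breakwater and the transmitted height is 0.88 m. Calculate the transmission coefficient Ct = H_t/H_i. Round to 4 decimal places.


Ct = H_t / H_i
Ct = 0.88 / 1.54
Ct = 0.5714

0.5714


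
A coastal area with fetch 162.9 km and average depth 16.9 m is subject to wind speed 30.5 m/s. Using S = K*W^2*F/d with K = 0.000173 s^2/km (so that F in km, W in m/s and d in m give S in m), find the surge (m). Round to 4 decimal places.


S = K * W^2 * F / d
W^2 = 30.5^2 = 930.25
S = 0.000173 * 930.25 * 162.9 / 16.9
Numerator = 0.000173 * 930.25 * 162.9 = 26.216026
S = 26.216026 / 16.9 = 1.5512 m

1.5512


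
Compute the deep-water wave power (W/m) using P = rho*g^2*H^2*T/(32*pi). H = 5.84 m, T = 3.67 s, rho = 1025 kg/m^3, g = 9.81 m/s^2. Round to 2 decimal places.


P = rho * g^2 * H^2 * T / (32 * pi)
P = 1025 * 9.81^2 * 5.84^2 * 3.67 / (32 * pi)
P = 1025 * 96.2361 * 34.1056 * 3.67 / 100.53096
P = 122815.67 W/m

122815.67


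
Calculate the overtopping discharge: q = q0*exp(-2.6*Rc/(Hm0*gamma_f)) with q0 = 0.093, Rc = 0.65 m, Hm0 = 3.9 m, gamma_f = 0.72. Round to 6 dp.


q = q0 * exp(-2.6 * Rc / (Hm0 * gamma_f))
Exponent = -2.6 * 0.65 / (3.9 * 0.72)
= -2.6 * 0.65 / 2.8080
= -0.601852
exp(-0.601852) = 0.547796
q = 0.093 * 0.547796
q = 0.050945 m^3/s/m

0.050945


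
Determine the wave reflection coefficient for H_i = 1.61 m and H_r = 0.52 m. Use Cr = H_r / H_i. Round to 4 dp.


Cr = H_r / H_i
Cr = 0.52 / 1.61
Cr = 0.3230

0.3230


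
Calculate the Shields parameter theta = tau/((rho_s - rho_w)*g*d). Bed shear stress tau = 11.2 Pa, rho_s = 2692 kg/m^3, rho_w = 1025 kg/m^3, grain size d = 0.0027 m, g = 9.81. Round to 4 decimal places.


theta = tau / ((rho_s - rho_w) * g * d)
rho_s - rho_w = 2692 - 1025 = 1667
Denominator = 1667 * 9.81 * 0.0027 = 44.153829
theta = 11.2 / 44.153829
theta = 0.2537

0.2537


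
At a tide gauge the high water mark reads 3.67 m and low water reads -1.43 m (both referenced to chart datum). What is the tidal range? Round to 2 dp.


Tidal range = High water - Low water
Tidal range = 3.67 - (-1.43)
Tidal range = 5.10 m

5.10


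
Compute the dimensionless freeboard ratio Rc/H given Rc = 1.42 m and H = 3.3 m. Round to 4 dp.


Relative freeboard = Rc / H
= 1.42 / 3.3
= 0.4303

0.4303


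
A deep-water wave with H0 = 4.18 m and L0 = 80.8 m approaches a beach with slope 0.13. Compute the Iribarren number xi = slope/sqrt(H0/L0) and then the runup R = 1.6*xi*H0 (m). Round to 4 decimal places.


xi = slope / sqrt(H0/L0)
H0/L0 = 4.18/80.8 = 0.051733
sqrt(0.051733) = 0.227448
xi = 0.13 / 0.227448 = 0.571559
R = 1.6 * xi * H0 = 1.6 * 0.571559 * 4.18
R = 3.8226 m

3.8226


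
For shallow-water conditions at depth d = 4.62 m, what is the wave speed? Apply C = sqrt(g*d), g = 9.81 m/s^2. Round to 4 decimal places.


Using the shallow-water approximation:
C = sqrt(g * d) = sqrt(9.81 * 4.62)
C = sqrt(45.3222)
C = 6.7322 m/s

6.7322


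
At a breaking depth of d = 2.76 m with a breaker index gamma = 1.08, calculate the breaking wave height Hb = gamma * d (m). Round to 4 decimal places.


Hb = gamma * d
Hb = 1.08 * 2.76
Hb = 2.9808 m

2.9808


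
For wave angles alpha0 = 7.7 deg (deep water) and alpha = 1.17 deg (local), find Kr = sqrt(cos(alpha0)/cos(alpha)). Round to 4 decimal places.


Kr = sqrt(cos(alpha0) / cos(alpha))
cos(7.7) = 0.990983
cos(1.17) = 0.999792
Kr = sqrt(0.990983 / 0.999792)
Kr = sqrt(0.991190)
Kr = 0.9956

0.9956


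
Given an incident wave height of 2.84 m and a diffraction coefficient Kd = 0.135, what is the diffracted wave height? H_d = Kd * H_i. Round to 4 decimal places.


H_d = Kd * H_i
H_d = 0.135 * 2.84
H_d = 0.3834 m

0.3834


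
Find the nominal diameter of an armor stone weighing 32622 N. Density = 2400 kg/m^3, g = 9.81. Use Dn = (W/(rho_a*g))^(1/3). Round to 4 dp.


V = W / (rho_a * g)
V = 32622 / (2400 * 9.81)
V = 32622 / 23544.00
V = 1.385576 m^3
Dn = V^(1/3) = 1.385576^(1/3)
Dn = 1.1148 m

1.1148


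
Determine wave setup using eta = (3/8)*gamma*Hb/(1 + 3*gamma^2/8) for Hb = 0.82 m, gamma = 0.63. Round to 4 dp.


eta = (3/8) * gamma * Hb / (1 + 3*gamma^2/8)
Numerator = (3/8) * 0.63 * 0.82 = 0.193725
Denominator = 1 + 3*0.63^2/8 = 1 + 0.148838 = 1.148838
eta = 0.193725 / 1.148838
eta = 0.1686 m

0.1686


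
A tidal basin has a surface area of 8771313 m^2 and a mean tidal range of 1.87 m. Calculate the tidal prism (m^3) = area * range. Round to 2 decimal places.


Tidal prism = Area * Tidal range
P = 8771313 * 1.87
P = 16402355.31 m^3

16402355.31


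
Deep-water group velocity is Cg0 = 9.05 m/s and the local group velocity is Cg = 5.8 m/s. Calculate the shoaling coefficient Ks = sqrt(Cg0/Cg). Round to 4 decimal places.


Ks = sqrt(Cg0 / Cg)
Ks = sqrt(9.05 / 5.8)
Ks = sqrt(1.5603)
Ks = 1.2491

1.2491


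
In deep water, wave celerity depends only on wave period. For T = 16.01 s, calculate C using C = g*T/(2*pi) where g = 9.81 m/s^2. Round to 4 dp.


We use the deep-water celerity formula:
C = g * T / (2 * pi)
C = 9.81 * 16.01 / (2 * 3.14159...)
C = 157.058100 / 6.283185
C = 24.9966 m/s

24.9966


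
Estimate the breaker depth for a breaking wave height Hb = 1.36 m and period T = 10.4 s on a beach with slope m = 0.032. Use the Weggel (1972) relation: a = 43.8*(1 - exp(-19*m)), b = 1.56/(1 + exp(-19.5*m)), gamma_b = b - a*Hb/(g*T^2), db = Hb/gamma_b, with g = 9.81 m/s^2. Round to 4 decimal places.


a = 43.8 * (1 - exp(-19 * m))
exp(-19 * 0.032) = exp(-0.6080) = 0.544439
a = 43.8 * (1 - 0.544439) = 19.953587
b = 1.56 / (1 + exp(-19.5 * m))
exp(-19.5 * 0.032) = exp(-0.6240) = 0.535797
b = 1.56 / (1 + 0.535797) = 1.015759
Hb / (g * T^2) = 1.36 / (9.81 * 10.4^2) = 1.36 / 1061.0496 = 0.00128175
gamma_b = b - a * Hb/(g*T^2) = 1.015759 - 19.953587 * 0.00128175 = 0.990184
db = Hb / gamma_b = 1.36 / 0.990184
db = 1.3735 m

1.3735


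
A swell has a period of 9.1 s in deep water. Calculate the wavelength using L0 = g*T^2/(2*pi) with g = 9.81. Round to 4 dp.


L0 = g * T^2 / (2 * pi)
L0 = 9.81 * 9.1^2 / (2 * pi)
L0 = 9.81 * 82.8100 / 6.28319
L0 = 812.3661 / 6.28319
L0 = 129.2921 m

129.2921


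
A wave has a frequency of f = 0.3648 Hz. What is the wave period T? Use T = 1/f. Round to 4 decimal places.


T = 1 / f
T = 1 / 0.3648
T = 2.7412 s

2.7412


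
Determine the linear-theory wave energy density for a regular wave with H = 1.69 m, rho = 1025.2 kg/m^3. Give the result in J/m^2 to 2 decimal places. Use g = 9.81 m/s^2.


E = (1/8) * rho * g * H^2
E = (1/8) * 1025.2 * 9.81 * 1.69^2
E = 0.125 * 1025.2 * 9.81 * 2.8561
E = 3590.55 J/m^2

3590.55


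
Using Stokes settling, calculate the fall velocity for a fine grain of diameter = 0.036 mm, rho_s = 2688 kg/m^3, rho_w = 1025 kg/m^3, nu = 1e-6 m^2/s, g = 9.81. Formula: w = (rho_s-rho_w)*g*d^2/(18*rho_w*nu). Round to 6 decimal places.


w = (rho_s - rho_w) * g * d^2 / (18 * rho_w * nu)
d = 0.036 mm = 0.000036 m
rho_s - rho_w = 2688 - 1025 = 1663
Numerator = 1663 * 9.81 * (0.000036)^2 = 0.000021142983
Denominator = 18 * 1025 * 1e-6 = 0.018450
w = 0.001146 m/s

0.001146


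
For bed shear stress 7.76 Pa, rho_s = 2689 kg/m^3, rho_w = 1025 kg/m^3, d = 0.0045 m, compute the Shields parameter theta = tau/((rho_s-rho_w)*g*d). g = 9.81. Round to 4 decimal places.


theta = tau / ((rho_s - rho_w) * g * d)
rho_s - rho_w = 2689 - 1025 = 1664
Denominator = 1664 * 9.81 * 0.0045 = 73.457280
theta = 7.76 / 73.457280
theta = 0.1056

0.1056


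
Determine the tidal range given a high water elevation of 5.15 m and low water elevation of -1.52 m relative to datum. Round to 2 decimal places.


Tidal range = High water - Low water
Tidal range = 5.15 - (-1.52)
Tidal range = 6.67 m

6.67


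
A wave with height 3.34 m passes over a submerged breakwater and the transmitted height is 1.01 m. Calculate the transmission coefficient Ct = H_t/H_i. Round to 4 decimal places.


Ct = H_t / H_i
Ct = 1.01 / 3.34
Ct = 0.3024

0.3024


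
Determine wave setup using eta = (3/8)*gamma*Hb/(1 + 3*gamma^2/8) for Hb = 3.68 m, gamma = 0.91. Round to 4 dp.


eta = (3/8) * gamma * Hb / (1 + 3*gamma^2/8)
Numerator = (3/8) * 0.91 * 3.68 = 1.255800
Denominator = 1 + 3*0.91^2/8 = 1 + 0.310538 = 1.310538
eta = 1.255800 / 1.310538
eta = 0.9582 m

0.9582


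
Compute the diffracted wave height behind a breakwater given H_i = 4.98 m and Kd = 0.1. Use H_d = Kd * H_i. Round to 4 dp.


H_d = Kd * H_i
H_d = 0.1 * 4.98
H_d = 0.4980 m

0.4980


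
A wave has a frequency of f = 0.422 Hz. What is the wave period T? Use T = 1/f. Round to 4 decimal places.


T = 1 / f
T = 1 / 0.422
T = 2.3697 s

2.3697


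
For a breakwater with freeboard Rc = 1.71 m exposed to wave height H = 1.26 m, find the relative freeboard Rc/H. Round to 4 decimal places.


Relative freeboard = Rc / H
= 1.71 / 1.26
= 1.3571

1.3571


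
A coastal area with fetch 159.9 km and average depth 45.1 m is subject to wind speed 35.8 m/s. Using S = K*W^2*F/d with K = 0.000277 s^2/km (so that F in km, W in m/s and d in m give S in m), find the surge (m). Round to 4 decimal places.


S = K * W^2 * F / d
W^2 = 35.8^2 = 1281.64
S = 0.000277 * 1281.64 * 159.9 / 45.1
Numerator = 0.000277 * 1281.64 * 159.9 = 56.766783
S = 56.766783 / 45.1 = 1.2587 m

1.2587


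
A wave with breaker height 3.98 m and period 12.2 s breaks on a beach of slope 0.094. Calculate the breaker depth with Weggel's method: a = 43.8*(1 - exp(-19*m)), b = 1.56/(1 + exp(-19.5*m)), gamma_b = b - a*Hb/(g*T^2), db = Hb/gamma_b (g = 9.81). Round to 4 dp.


a = 43.8 * (1 - exp(-19 * m))
exp(-19 * 0.094) = exp(-1.7860) = 0.167629
a = 43.8 * (1 - 0.167629) = 36.457835
b = 1.56 / (1 + exp(-19.5 * m))
exp(-19.5 * 0.094) = exp(-1.8330) = 0.159933
b = 1.56 / (1 + 0.159933) = 1.344905
Hb / (g * T^2) = 3.98 / (9.81 * 12.2^2) = 3.98 / 1460.1204 = 0.00272580
gamma_b = b - a * Hb/(g*T^2) = 1.344905 - 36.457835 * 0.00272580 = 1.245528
db = Hb / gamma_b = 3.98 / 1.245528
db = 3.1954 m

3.1954


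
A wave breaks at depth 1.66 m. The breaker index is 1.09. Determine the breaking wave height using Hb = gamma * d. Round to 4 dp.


Hb = gamma * d
Hb = 1.09 * 1.66
Hb = 1.8094 m

1.8094


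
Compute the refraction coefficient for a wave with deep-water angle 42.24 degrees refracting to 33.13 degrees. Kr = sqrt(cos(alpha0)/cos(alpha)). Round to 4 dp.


Kr = sqrt(cos(alpha0) / cos(alpha))
cos(42.24) = 0.740335
cos(33.13) = 0.837433
Kr = sqrt(0.740335 / 0.837433)
Kr = sqrt(0.884054)
Kr = 0.9402

0.9402


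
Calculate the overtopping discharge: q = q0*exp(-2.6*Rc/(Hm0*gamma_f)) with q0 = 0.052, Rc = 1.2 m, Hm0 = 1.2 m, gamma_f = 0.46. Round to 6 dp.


q = q0 * exp(-2.6 * Rc / (Hm0 * gamma_f))
Exponent = -2.6 * 1.2 / (1.2 * 0.46)
= -2.6 * 1.2 / 0.5520
= -5.652174
exp(-5.652174) = 0.003510
q = 0.052 * 0.003510
q = 0.000183 m^3/s/m

0.000183


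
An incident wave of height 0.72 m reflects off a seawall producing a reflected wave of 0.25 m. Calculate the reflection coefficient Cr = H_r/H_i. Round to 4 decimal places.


Cr = H_r / H_i
Cr = 0.25 / 0.72
Cr = 0.3472

0.3472


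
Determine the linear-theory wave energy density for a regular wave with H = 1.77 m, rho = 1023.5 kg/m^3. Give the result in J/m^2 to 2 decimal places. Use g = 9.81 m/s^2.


E = (1/8) * rho * g * H^2
E = (1/8) * 1023.5 * 9.81 * 1.77^2
E = 0.125 * 1023.5 * 9.81 * 3.1329
E = 3932.00 J/m^2

3932.00


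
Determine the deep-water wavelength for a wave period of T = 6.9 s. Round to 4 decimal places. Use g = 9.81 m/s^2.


L0 = g * T^2 / (2 * pi)
L0 = 9.81 * 6.9^2 / (2 * pi)
L0 = 9.81 * 47.6100 / 6.28319
L0 = 467.0541 / 6.28319
L0 = 74.3340 m

74.3340


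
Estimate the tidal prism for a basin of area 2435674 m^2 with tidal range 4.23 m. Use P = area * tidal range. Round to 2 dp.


Tidal prism = Area * Tidal range
P = 2435674 * 4.23
P = 10302901.02 m^3

10302901.02


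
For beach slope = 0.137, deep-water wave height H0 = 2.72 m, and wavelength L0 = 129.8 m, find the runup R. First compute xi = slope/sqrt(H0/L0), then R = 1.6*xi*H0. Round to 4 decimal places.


xi = slope / sqrt(H0/L0)
H0/L0 = 2.72/129.8 = 0.020955
sqrt(0.020955) = 0.144760
xi = 0.137 / 0.144760 = 0.946397
R = 1.6 * xi * H0 = 1.6 * 0.946397 * 2.72
R = 4.1187 m

4.1187


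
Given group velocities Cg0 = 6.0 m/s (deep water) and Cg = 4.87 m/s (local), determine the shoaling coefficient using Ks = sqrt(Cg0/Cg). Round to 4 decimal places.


Ks = sqrt(Cg0 / Cg)
Ks = sqrt(6.0 / 4.87)
Ks = sqrt(1.2320)
Ks = 1.1100

1.1100


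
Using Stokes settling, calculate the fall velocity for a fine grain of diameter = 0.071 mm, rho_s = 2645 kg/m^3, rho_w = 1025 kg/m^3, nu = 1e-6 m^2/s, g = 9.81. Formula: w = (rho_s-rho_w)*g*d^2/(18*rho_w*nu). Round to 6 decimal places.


w = (rho_s - rho_w) * g * d^2 / (18 * rho_w * nu)
d = 0.071 mm = 0.000071 m
rho_s - rho_w = 2645 - 1025 = 1620
Numerator = 1620 * 9.81 * (0.000071)^2 = 0.000080112580
Denominator = 18 * 1025 * 1e-6 = 0.018450
w = 0.004342 m/s

0.004342


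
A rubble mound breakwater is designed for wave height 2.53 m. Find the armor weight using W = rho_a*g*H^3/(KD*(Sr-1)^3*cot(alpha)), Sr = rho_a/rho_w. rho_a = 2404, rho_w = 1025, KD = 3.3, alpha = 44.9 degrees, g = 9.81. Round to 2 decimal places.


Sr = rho_a / rho_w = 2404 / 1025 = 2.345366
(Sr - 1) = 1.345366
(Sr - 1)^3 = 2.435125
cot(44.9) = 1 / tan(44.9) = 1 / 0.996515 = 1.003497
Numerator = 2404 * 9.81 * 2.53^3 = 381913.5211
Denominator = 3.3 * 2.435125 * 1.003497 = 8.064011
W = 381913.5211 / 8.064011
W = 47360.24 N

47360.24


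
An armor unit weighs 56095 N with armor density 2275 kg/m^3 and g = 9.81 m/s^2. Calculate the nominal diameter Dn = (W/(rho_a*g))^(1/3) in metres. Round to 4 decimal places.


V = W / (rho_a * g)
V = 56095 / (2275 * 9.81)
V = 56095 / 22317.75
V = 2.513470 m^3
Dn = V^(1/3) = 2.513470^(1/3)
Dn = 1.3596 m

1.3596


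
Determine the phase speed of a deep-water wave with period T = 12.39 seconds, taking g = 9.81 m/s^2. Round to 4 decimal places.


We use the deep-water celerity formula:
C = g * T / (2 * pi)
C = 9.81 * 12.39 / (2 * 3.14159...)
C = 121.545900 / 6.283185
C = 19.3446 m/s

19.3446


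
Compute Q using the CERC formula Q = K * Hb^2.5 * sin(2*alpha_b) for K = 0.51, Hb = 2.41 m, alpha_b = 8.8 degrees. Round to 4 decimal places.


Q = K * Hb^2.5 * sin(2 * alpha_b)
Hb^2.5 = 2.41^2.5 = 9.016596
sin(2 * 8.8) = sin(17.6) = 0.302370
Q = 0.51 * 9.016596 * 0.302370
Q = 1.3904 m^3/s

1.3904


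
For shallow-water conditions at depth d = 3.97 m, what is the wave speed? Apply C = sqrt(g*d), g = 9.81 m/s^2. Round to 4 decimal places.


Using the shallow-water approximation:
C = sqrt(g * d) = sqrt(9.81 * 3.97)
C = sqrt(38.9457)
C = 6.2406 m/s

6.2406


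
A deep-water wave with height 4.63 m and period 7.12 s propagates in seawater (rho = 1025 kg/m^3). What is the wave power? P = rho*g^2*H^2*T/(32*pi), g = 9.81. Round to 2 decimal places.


P = rho * g^2 * H^2 * T / (32 * pi)
P = 1025 * 9.81^2 * 4.63^2 * 7.12 / (32 * pi)
P = 1025 * 96.2361 * 21.4369 * 7.12 / 100.53096
P = 149762.82 W/m

149762.82


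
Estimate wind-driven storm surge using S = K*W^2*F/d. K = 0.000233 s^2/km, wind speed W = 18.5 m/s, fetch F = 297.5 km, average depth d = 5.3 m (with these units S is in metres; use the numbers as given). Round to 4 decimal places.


S = K * W^2 * F / d
W^2 = 18.5^2 = 342.25
S = 0.000233 * 342.25 * 297.5 / 5.3
Numerator = 0.000233 * 342.25 * 297.5 = 23.723914
S = 23.723914 / 5.3 = 4.4762 m

4.4762


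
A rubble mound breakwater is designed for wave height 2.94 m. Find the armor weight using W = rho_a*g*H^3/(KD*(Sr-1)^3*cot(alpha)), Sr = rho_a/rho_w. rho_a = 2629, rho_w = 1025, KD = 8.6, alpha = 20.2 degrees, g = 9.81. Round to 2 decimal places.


Sr = rho_a / rho_w = 2629 / 1025 = 2.564878
(Sr - 1) = 1.564878
(Sr - 1)^3 = 3.832141
cot(20.2) = 1 / tan(20.2) = 1 / 0.367928 = 2.717920
Numerator = 2629 * 9.81 * 2.94^3 = 655392.6773
Denominator = 8.6 * 3.832141 * 2.717920 = 89.572910
W = 655392.6773 / 89.572910
W = 7316.86 N

7316.86


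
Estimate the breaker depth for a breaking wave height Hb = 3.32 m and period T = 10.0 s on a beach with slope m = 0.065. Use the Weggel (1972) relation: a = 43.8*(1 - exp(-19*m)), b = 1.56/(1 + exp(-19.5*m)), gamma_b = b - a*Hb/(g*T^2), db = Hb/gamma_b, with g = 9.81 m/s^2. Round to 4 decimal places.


a = 43.8 * (1 - exp(-19 * m))
exp(-19 * 0.065) = exp(-1.2350) = 0.290835
a = 43.8 * (1 - 0.290835) = 31.061437
b = 1.56 / (1 + exp(-19.5 * m))
exp(-19.5 * 0.065) = exp(-1.2675) = 0.281535
b = 1.56 / (1 + 0.281535) = 1.217291
Hb / (g * T^2) = 3.32 / (9.81 * 10.0^2) = 3.32 / 981.0000 = 0.00338430
gamma_b = b - a * Hb/(g*T^2) = 1.217291 - 31.061437 * 0.00338430 = 1.112169
db = Hb / gamma_b = 3.32 / 1.112169
db = 2.9852 m

2.9852


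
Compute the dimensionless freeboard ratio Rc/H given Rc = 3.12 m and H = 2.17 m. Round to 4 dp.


Relative freeboard = Rc / H
= 3.12 / 2.17
= 1.4378

1.4378


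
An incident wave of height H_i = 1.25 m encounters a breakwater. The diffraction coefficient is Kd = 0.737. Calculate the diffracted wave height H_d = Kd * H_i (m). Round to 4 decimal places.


H_d = Kd * H_i
H_d = 0.737 * 1.25
H_d = 0.9213 m

0.9213


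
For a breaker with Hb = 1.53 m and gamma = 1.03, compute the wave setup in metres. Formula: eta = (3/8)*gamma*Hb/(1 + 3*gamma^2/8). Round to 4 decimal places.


eta = (3/8) * gamma * Hb / (1 + 3*gamma^2/8)
Numerator = (3/8) * 1.03 * 1.53 = 0.590962
Denominator = 1 + 3*1.03^2/8 = 1 + 0.397838 = 1.397838
eta = 0.590962 / 1.397838
eta = 0.4228 m

0.4228


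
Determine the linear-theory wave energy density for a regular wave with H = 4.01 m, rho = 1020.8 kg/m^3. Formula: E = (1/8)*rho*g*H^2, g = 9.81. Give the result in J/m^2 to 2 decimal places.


E = (1/8) * rho * g * H^2
E = (1/8) * 1020.8 * 9.81 * 4.01^2
E = 0.125 * 1020.8 * 9.81 * 16.0801
E = 20128.36 J/m^2

20128.36


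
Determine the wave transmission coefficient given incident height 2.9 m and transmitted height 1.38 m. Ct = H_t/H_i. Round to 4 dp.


Ct = H_t / H_i
Ct = 1.38 / 2.9
Ct = 0.4759

0.4759


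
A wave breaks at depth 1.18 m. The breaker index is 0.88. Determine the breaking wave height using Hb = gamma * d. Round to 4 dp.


Hb = gamma * d
Hb = 0.88 * 1.18
Hb = 1.0384 m

1.0384


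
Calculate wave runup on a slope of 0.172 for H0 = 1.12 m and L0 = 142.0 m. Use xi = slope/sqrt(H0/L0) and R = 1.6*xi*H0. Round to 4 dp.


xi = slope / sqrt(H0/L0)
H0/L0 = 1.12/142.0 = 0.007887
sqrt(0.007887) = 0.088811
xi = 0.172 / 0.088811 = 1.936706
R = 1.6 * xi * H0 = 1.6 * 1.936706 * 1.12
R = 3.4706 m

3.4706


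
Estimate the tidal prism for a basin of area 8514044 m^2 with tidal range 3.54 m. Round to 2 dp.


Tidal prism = Area * Tidal range
P = 8514044 * 3.54
P = 30139715.76 m^3

30139715.76


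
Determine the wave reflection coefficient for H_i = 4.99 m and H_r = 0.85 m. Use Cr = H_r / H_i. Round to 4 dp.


Cr = H_r / H_i
Cr = 0.85 / 4.99
Cr = 0.1703

0.1703


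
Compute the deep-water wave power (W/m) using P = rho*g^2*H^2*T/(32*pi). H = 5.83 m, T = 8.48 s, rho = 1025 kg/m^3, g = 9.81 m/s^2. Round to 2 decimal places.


P = rho * g^2 * H^2 * T / (32 * pi)
P = 1025 * 9.81^2 * 5.83^2 * 8.48 / (32 * pi)
P = 1025 * 96.2361 * 33.9889 * 8.48 / 100.53096
P = 282810.15 W/m

282810.15


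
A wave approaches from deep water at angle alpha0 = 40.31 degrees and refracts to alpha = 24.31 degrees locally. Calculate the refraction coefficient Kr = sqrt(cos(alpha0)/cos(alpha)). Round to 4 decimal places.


Kr = sqrt(cos(alpha0) / cos(alpha))
cos(40.31) = 0.762555
cos(24.31) = 0.911331
Kr = sqrt(0.762555 / 0.911331)
Kr = sqrt(0.836749)
Kr = 0.9147

0.9147


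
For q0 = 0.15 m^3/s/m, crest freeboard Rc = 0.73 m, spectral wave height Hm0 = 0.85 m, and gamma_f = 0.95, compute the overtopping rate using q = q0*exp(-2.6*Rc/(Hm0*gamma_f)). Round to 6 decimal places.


q = q0 * exp(-2.6 * Rc / (Hm0 * gamma_f))
Exponent = -2.6 * 0.73 / (0.85 * 0.95)
= -2.6 * 0.73 / 0.8075
= -2.350464
exp(-2.350464) = 0.095325
q = 0.15 * 0.095325
q = 0.014299 m^3/s/m

0.014299


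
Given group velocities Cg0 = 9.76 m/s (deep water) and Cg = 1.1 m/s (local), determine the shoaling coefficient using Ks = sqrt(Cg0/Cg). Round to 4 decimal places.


Ks = sqrt(Cg0 / Cg)
Ks = sqrt(9.76 / 1.1)
Ks = sqrt(8.8727)
Ks = 2.9787

2.9787


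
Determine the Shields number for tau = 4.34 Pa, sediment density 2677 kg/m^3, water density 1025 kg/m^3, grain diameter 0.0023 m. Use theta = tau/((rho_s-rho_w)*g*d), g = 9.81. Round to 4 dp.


theta = tau / ((rho_s - rho_w) * g * d)
rho_s - rho_w = 2677 - 1025 = 1652
Denominator = 1652 * 9.81 * 0.0023 = 37.274076
theta = 4.34 / 37.274076
theta = 0.1164

0.1164


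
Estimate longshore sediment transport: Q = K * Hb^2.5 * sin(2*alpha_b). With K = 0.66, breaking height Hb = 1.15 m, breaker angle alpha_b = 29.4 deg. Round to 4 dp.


Q = K * Hb^2.5 * sin(2 * alpha_b)
Hb^2.5 = 1.15^2.5 = 1.418223
sin(2 * 29.4) = sin(58.8) = 0.855364
Q = 0.66 * 1.418223 * 0.855364
Q = 0.8006 m^3/s

0.8006


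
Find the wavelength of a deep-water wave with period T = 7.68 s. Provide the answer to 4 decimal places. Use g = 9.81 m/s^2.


L0 = g * T^2 / (2 * pi)
L0 = 9.81 * 7.68^2 / (2 * pi)
L0 = 9.81 * 58.9824 / 6.28319
L0 = 578.6173 / 6.28319
L0 = 92.0898 m

92.0898


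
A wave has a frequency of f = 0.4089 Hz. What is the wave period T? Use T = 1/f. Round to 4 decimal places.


T = 1 / f
T = 1 / 0.4089
T = 2.4456 s

2.4456


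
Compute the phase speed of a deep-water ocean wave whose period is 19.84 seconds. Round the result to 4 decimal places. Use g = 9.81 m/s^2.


We use the deep-water celerity formula:
C = g * T / (2 * pi)
C = 9.81 * 19.84 / (2 * 3.14159...)
C = 194.630400 / 6.283185
C = 30.9764 m/s

30.9764


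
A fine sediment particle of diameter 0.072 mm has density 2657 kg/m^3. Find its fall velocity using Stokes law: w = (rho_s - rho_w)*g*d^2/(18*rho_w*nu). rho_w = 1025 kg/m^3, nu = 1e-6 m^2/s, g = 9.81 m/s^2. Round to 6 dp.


w = (rho_s - rho_w) * g * d^2 / (18 * rho_w * nu)
d = 0.072 mm = 0.000072 m
rho_s - rho_w = 2657 - 1025 = 1632
Numerator = 1632 * 9.81 * (0.000072)^2 = 0.000082995425
Denominator = 18 * 1025 * 1e-6 = 0.018450
w = 0.004498 m/s

0.004498


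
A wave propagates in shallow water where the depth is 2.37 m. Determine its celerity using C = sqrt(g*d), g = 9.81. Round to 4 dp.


Using the shallow-water approximation:
C = sqrt(g * d) = sqrt(9.81 * 2.37)
C = sqrt(23.2497)
C = 4.8218 m/s

4.8218


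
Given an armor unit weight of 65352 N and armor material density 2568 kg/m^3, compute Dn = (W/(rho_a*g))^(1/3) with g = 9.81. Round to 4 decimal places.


V = W / (rho_a * g)
V = 65352 / (2568 * 9.81)
V = 65352 / 25192.08
V = 2.594149 m^3
Dn = V^(1/3) = 2.594149^(1/3)
Dn = 1.3740 m

1.3740


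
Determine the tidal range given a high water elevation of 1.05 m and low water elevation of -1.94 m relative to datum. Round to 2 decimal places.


Tidal range = High water - Low water
Tidal range = 1.05 - (-1.94)
Tidal range = 2.99 m

2.99


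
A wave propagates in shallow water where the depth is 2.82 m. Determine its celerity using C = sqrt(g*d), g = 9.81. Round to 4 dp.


Using the shallow-water approximation:
C = sqrt(g * d) = sqrt(9.81 * 2.82)
C = sqrt(27.6642)
C = 5.2597 m/s

5.2597


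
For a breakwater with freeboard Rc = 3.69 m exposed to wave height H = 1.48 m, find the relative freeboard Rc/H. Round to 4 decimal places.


Relative freeboard = Rc / H
= 3.69 / 1.48
= 2.4932

2.4932


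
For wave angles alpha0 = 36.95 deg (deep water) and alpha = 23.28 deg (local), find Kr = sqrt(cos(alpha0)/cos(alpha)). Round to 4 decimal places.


Kr = sqrt(cos(alpha0) / cos(alpha))
cos(36.95) = 0.799160
cos(23.28) = 0.918584
Kr = sqrt(0.799160 / 0.918584)
Kr = sqrt(0.869991)
Kr = 0.9327

0.9327


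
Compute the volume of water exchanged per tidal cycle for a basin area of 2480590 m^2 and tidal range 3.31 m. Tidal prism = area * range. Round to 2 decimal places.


Tidal prism = Area * Tidal range
P = 2480590 * 3.31
P = 8210752.90 m^3

8210752.90


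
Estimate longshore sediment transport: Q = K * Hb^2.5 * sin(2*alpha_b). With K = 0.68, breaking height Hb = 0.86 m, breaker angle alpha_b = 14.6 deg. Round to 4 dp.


Q = K * Hb^2.5 * sin(2 * alpha_b)
Hb^2.5 = 0.86^2.5 = 0.685877
sin(2 * 14.6) = sin(29.2) = 0.487860
Q = 0.68 * 0.685877 * 0.487860
Q = 0.2275 m^3/s

0.2275


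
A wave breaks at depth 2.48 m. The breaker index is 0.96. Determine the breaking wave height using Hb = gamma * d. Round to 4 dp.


Hb = gamma * d
Hb = 0.96 * 2.48
Hb = 2.3808 m

2.3808


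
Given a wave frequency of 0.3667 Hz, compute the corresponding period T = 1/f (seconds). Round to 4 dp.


T = 1 / f
T = 1 / 0.3667
T = 2.7270 s

2.7270


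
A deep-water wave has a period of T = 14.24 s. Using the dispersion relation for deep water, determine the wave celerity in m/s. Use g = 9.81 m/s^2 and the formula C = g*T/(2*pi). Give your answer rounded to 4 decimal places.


We use the deep-water celerity formula:
C = g * T / (2 * pi)
C = 9.81 * 14.24 / (2 * 3.14159...)
C = 139.694400 / 6.283185
C = 22.2331 m/s

22.2331


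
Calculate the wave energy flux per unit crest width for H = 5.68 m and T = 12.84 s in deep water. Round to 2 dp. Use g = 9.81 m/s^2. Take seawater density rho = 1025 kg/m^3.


P = rho * g^2 * H^2 * T / (32 * pi)
P = 1025 * 9.81^2 * 5.68^2 * 12.84 / (32 * pi)
P = 1025 * 96.2361 * 32.2624 * 12.84 / 100.53096
P = 406465.53 W/m

406465.53


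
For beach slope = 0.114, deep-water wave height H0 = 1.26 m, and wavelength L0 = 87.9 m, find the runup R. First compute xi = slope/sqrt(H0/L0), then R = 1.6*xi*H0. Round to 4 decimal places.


xi = slope / sqrt(H0/L0)
H0/L0 = 1.26/87.9 = 0.014334
sqrt(0.014334) = 0.119727
xi = 0.114 / 0.119727 = 0.952169
R = 1.6 * xi * H0 = 1.6 * 0.952169 * 1.26
R = 1.9196 m

1.9196


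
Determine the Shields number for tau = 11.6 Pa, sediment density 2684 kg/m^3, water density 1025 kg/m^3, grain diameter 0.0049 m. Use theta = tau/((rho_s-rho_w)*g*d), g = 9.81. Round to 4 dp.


theta = tau / ((rho_s - rho_w) * g * d)
rho_s - rho_w = 2684 - 1025 = 1659
Denominator = 1659 * 9.81 * 0.0049 = 79.746471
theta = 11.6 / 79.746471
theta = 0.1455

0.1455


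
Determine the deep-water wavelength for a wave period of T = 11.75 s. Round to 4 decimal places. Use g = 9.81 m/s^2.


L0 = g * T^2 / (2 * pi)
L0 = 9.81 * 11.75^2 / (2 * pi)
L0 = 9.81 * 138.0625 / 6.28319
L0 = 1354.3931 / 6.28319
L0 = 215.5584 m

215.5584


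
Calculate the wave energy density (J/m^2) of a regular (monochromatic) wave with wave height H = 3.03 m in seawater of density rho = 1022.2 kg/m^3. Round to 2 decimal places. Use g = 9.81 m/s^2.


E = (1/8) * rho * g * H^2
E = (1/8) * 1022.2 * 9.81 * 3.03^2
E = 0.125 * 1022.2 * 9.81 * 9.1809
E = 11508.01 J/m^2

11508.01


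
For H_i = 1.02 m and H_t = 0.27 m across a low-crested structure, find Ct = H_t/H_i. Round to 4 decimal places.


Ct = H_t / H_i
Ct = 0.27 / 1.02
Ct = 0.2647

0.2647


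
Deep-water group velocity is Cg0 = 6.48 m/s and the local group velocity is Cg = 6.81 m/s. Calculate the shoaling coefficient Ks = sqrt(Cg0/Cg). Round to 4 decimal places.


Ks = sqrt(Cg0 / Cg)
Ks = sqrt(6.48 / 6.81)
Ks = sqrt(0.9515)
Ks = 0.9755

0.9755


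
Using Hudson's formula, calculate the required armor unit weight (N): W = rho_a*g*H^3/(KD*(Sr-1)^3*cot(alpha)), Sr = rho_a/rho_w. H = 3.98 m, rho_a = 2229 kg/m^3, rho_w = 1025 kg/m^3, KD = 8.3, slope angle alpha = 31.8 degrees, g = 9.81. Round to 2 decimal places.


Sr = rho_a / rho_w = 2229 / 1025 = 2.174634
(Sr - 1) = 1.174634
(Sr - 1)^3 = 1.620720
cot(31.8) = 1 / tan(31.8) = 1 / 0.620026 = 1.612835
Numerator = 2229 * 9.81 * 3.98^3 = 1378568.3138
Denominator = 8.3 * 1.620720 * 1.612835 = 21.695810
W = 1378568.3138 / 21.695810
W = 63540.76 N

63540.76


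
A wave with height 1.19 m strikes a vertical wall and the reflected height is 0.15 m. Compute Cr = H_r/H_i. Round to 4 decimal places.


Cr = H_r / H_i
Cr = 0.15 / 1.19
Cr = 0.1261

0.1261


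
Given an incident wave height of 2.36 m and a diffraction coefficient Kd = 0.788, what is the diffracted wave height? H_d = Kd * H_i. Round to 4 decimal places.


H_d = Kd * H_i
H_d = 0.788 * 2.36
H_d = 1.8597 m

1.8597


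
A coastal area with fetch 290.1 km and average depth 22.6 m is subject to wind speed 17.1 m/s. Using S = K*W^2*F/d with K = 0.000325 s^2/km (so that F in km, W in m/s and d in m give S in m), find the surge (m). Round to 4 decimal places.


S = K * W^2 * F / d
W^2 = 17.1^2 = 292.41
S = 0.000325 * 292.41 * 290.1 / 22.6
Numerator = 0.000325 * 292.41 * 290.1 = 27.569146
S = 27.569146 / 22.6 = 1.2199 m

1.2199


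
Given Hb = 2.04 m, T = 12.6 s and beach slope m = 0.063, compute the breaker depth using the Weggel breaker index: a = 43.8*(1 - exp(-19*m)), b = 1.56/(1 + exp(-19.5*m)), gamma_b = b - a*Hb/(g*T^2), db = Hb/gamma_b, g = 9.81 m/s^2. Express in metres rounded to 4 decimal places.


a = 43.8 * (1 - exp(-19 * m))
exp(-19 * 0.063) = exp(-1.1970) = 0.302099
a = 43.8 * (1 - 0.302099) = 30.568057
b = 1.56 / (1 + exp(-19.5 * m))
exp(-19.5 * 0.063) = exp(-1.2285) = 0.292731
b = 1.56 / (1 + 0.292731) = 1.206747
Hb / (g * T^2) = 2.04 / (9.81 * 12.6^2) = 2.04 / 1557.4356 = 0.00130985
gamma_b = b - a * Hb/(g*T^2) = 1.206747 - 30.568057 * 0.00130985 = 1.166708
db = Hb / gamma_b = 2.04 / 1.166708
db = 1.7485 m

1.7485


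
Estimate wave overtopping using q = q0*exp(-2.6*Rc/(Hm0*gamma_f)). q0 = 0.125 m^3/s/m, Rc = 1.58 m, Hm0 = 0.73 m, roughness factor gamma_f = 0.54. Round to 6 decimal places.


q = q0 * exp(-2.6 * Rc / (Hm0 * gamma_f))
Exponent = -2.6 * 1.58 / (0.73 * 0.54)
= -2.6 * 1.58 / 0.3942
= -10.421106
exp(-10.421106) = 0.000030
q = 0.125 * 0.000030
q = 0.000004 m^3/s/m

0.000004


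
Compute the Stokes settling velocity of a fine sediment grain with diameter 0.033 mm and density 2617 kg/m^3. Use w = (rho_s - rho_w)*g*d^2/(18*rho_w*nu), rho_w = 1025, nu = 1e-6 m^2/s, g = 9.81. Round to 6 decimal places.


w = (rho_s - rho_w) * g * d^2 / (18 * rho_w * nu)
d = 0.033 mm = 0.000033 m
rho_s - rho_w = 2617 - 1025 = 1592
Numerator = 1592 * 9.81 * (0.000033)^2 = 0.000017007479
Denominator = 18 * 1025 * 1e-6 = 0.018450
w = 0.000922 m/s

0.000922
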